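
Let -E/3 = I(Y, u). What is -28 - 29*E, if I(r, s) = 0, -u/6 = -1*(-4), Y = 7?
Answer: -28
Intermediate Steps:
u = -24 (u = -(-6)*(-4) = -6*4 = -24)
E = 0 (E = -3*0 = 0)
-28 - 29*E = -28 - 29*0 = -28 + 0 = -28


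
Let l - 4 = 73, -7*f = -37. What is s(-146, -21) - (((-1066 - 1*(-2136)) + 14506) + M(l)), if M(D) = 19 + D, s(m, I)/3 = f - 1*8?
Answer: -109761/7 ≈ -15680.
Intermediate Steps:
f = 37/7 (f = -1/7*(-37) = 37/7 ≈ 5.2857)
s(m, I) = -57/7 (s(m, I) = 3*(37/7 - 1*8) = 3*(37/7 - 8) = 3*(-19/7) = -57/7)
l = 77 (l = 4 + 73 = 77)
s(-146, -21) - (((-1066 - 1*(-2136)) + 14506) + M(l)) = -57/7 - (((-1066 - 1*(-2136)) + 14506) + (19 + 77)) = -57/7 - (((-1066 + 2136) + 14506) + 96) = -57/7 - ((1070 + 14506) + 96) = -57/7 - (15576 + 96) = -57/7 - 1*15672 = -57/7 - 15672 = -109761/7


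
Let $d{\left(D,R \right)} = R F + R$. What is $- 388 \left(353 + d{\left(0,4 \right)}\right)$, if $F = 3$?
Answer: $-143172$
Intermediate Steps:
$d{\left(D,R \right)} = 4 R$ ($d{\left(D,R \right)} = R 3 + R = 3 R + R = 4 R$)
$- 388 \left(353 + d{\left(0,4 \right)}\right) = - 388 \left(353 + 4 \cdot 4\right) = - 388 \left(353 + 16\right) = \left(-388\right) 369 = -143172$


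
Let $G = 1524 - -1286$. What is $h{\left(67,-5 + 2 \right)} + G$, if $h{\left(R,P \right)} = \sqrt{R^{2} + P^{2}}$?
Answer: $2810 + \sqrt{4498} \approx 2877.1$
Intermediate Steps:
$G = 2810$ ($G = 1524 + 1286 = 2810$)
$h{\left(R,P \right)} = \sqrt{P^{2} + R^{2}}$
$h{\left(67,-5 + 2 \right)} + G = \sqrt{\left(-5 + 2\right)^{2} + 67^{2}} + 2810 = \sqrt{\left(-3\right)^{2} + 4489} + 2810 = \sqrt{9 + 4489} + 2810 = \sqrt{4498} + 2810 = 2810 + \sqrt{4498}$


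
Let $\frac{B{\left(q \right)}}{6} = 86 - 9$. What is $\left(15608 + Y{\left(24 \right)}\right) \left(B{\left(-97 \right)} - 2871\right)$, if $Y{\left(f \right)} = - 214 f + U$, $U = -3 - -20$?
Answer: $-25268001$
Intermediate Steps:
$B{\left(q \right)} = 462$ ($B{\left(q \right)} = 6 \left(86 - 9\right) = 6 \cdot 77 = 462$)
$U = 17$ ($U = -3 + 20 = 17$)
$Y{\left(f \right)} = 17 - 214 f$ ($Y{\left(f \right)} = - 214 f + 17 = 17 - 214 f$)
$\left(15608 + Y{\left(24 \right)}\right) \left(B{\left(-97 \right)} - 2871\right) = \left(15608 + \left(17 - 5136\right)\right) \left(462 - 2871\right) = \left(15608 + \left(17 - 5136\right)\right) \left(-2409\right) = \left(15608 - 5119\right) \left(-2409\right) = 10489 \left(-2409\right) = -25268001$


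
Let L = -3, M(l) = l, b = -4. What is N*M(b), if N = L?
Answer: 12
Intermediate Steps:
N = -3
N*M(b) = -3*(-4) = 12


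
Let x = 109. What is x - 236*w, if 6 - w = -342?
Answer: -82019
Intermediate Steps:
w = 348 (w = 6 - 1*(-342) = 6 + 342 = 348)
x - 236*w = 109 - 236*348 = 109 - 82128 = -82019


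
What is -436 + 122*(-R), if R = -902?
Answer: 109608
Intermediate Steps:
-436 + 122*(-R) = -436 + 122*(-1*(-902)) = -436 + 122*902 = -436 + 110044 = 109608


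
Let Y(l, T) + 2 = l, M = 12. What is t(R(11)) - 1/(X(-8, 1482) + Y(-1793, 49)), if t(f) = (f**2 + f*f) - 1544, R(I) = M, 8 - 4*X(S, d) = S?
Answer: -2249495/1791 ≈ -1256.0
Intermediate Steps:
X(S, d) = 2 - S/4
Y(l, T) = -2 + l
R(I) = 12
t(f) = -1544 + 2*f**2 (t(f) = (f**2 + f**2) - 1544 = 2*f**2 - 1544 = -1544 + 2*f**2)
t(R(11)) - 1/(X(-8, 1482) + Y(-1793, 49)) = (-1544 + 2*12**2) - 1/((2 - 1/4*(-8)) + (-2 - 1793)) = (-1544 + 2*144) - 1/((2 + 2) - 1795) = (-1544 + 288) - 1/(4 - 1795) = -1256 - 1/(-1791) = -1256 - 1*(-1/1791) = -1256 + 1/1791 = -2249495/1791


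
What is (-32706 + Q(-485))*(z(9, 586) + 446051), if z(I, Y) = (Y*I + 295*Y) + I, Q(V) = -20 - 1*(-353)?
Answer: -20207356092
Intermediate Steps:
Q(V) = 333 (Q(V) = -20 + 353 = 333)
z(I, Y) = I + 295*Y + I*Y (z(I, Y) = (I*Y + 295*Y) + I = (295*Y + I*Y) + I = I + 295*Y + I*Y)
(-32706 + Q(-485))*(z(9, 586) + 446051) = (-32706 + 333)*((9 + 295*586 + 9*586) + 446051) = -32373*((9 + 172870 + 5274) + 446051) = -32373*(178153 + 446051) = -32373*624204 = -20207356092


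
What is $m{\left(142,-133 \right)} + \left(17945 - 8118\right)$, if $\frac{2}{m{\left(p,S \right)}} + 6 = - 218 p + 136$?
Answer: $\frac{151463550}{15413} \approx 9827.0$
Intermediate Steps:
$m{\left(p,S \right)} = \frac{2}{130 - 218 p}$ ($m{\left(p,S \right)} = \frac{2}{-6 - \left(-136 + 218 p\right)} = \frac{2}{130 - 218 p}$)
$m{\left(142,-133 \right)} + \left(17945 - 8118\right) = - \frac{1}{-65 + 109 \cdot 142} + \left(17945 - 8118\right) = - \frac{1}{-65 + 15478} + \left(17945 - 8118\right) = - \frac{1}{15413} + 9827 = \frac{151463550}{15413}$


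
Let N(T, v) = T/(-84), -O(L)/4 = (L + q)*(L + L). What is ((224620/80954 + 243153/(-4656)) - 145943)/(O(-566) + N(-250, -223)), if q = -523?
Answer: 192597090480459/6505090819423928 ≈ 0.029607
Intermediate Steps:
O(L) = -8*L*(-523 + L) (O(L) = -4*(L - 523)*(L + L) = -4*(-523 + L)*2*L = -8*L*(-523 + L))
N(T, v) = -T/84 (N(T, v) = T*(-1/84) = -T/84)
((224620/80954 + 243153/(-4656)) - 145943)/(O(-566) + N(-250, -223)) = ((224620/80954 + 243153/(-4656)) - 145943)/(8*(-566)*(523 - 1*(-566)) - 1/84*(-250)) = ((224620*(1/80954) + 243153*(-1/4656)) - 145943)/(8*(-566)*(523 + 566) + 125/42) = ((112310/40477 - 81051/1552) - 145943)/(8*(-566)*1089 + 125/42) = (-3106396207/62820304 - 145943)/(-4930992 + 125/42) = -9171290022879/(62820304*(-207101539/42)) = -9171290022879/62820304*(-42/207101539) = 192597090480459/6505090819423928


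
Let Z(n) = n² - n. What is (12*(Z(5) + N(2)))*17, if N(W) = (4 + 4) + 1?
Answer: 5916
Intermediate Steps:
N(W) = 9 (N(W) = 8 + 1 = 9)
(12*(Z(5) + N(2)))*17 = (12*(5*(-1 + 5) + 9))*17 = (12*(5*4 + 9))*17 = (12*(20 + 9))*17 = (12*29)*17 = 348*17 = 5916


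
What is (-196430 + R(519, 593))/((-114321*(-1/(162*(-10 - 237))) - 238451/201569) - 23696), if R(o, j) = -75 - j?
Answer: 48173032555596/5792564097403 ≈ 8.3164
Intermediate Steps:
(-196430 + R(519, 593))/((-114321*(-1/(162*(-10 - 237))) - 238451/201569) - 23696) = (-196430 + (-75 - 1*593))/((-114321*(-1/(162*(-10 - 237))) - 238451/201569) - 23696) = (-196430 + (-75 - 593))/((-114321/((-162*(-247))) - 238451*1/201569) - 23696) = (-196430 - 668)/((-114321/40014 - 238451/201569) - 23696) = -197098/((-114321*1/40014 - 238451/201569) - 23696) = -197098/((-38107/13338 - 238451/201569) - 23696) = -197098/(-10861649321/2688527322 - 23696) = -197098/(-63718205071433/2688527322) = -197098*(-2688527322/63718205071433) = 48173032555596/5792564097403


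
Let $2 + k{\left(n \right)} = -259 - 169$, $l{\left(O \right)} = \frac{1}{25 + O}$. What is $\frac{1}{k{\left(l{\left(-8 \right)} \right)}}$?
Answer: $- \frac{1}{430} \approx -0.0023256$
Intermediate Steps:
$k{\left(n \right)} = -430$ ($k{\left(n \right)} = -2 - 428 = -430$)
$\frac{1}{k{\left(l{\left(-8 \right)} \right)}} = \frac{1}{-430} = - \frac{1}{430}$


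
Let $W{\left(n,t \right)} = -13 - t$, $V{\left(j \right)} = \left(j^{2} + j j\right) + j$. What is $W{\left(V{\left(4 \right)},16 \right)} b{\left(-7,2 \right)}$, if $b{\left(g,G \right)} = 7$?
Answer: $-203$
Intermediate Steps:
$V{\left(j \right)} = j + 2 j^{2}$ ($V{\left(j \right)} = \left(j^{2} + j^{2}\right) + j = 2 j^{2} + j = j + 2 j^{2}$)
$W{\left(V{\left(4 \right)},16 \right)} b{\left(-7,2 \right)} = \left(-13 - 16\right) 7 = \left(-29\right) 7 = -203$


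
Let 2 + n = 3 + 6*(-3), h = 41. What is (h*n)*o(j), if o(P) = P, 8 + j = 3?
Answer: 3485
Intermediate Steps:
j = -5 (j = -8 + 3 = -5)
n = -17 (n = -2 + (3 + 6*(-3)) = -2 + (3 - 18) = -2 - 15 = -17)
(h*n)*o(j) = (41*(-17))*(-5) = -697*(-5) = 3485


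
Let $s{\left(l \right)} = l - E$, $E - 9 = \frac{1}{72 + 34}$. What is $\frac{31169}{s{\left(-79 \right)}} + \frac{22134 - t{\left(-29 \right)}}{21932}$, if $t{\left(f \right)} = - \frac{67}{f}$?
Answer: $- \frac{2095394284141}{5933505212} \approx -353.15$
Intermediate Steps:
$E = \frac{955}{106}$ ($E = 9 + \frac{1}{72 + 34} = 9 + \frac{1}{106} = \frac{955}{106} \approx 9.0094$)
$s{\left(l \right)} = - \frac{955}{106} + l$ ($s{\left(l \right)} = l - \frac{955}{106} = - \frac{955}{106} + l$)
$\frac{31169}{s{\left(-79 \right)}} + \frac{22134 - t{\left(-29 \right)}}{21932} = \frac{31169}{- \frac{955}{106} - 79} + \frac{22134 - - \frac{67}{-29}}{21932} = \frac{31169}{- \frac{9329}{106}} + \left(22134 - \left(-67\right) \left(- \frac{1}{29}\right)\right) \frac{1}{21932} = 31169 \left(- \frac{106}{9329}\right) + \left(22134 - \frac{67}{29}\right) \frac{1}{21932} = - \frac{3303914}{9329} + \left(22134 - \frac{67}{29}\right) \frac{1}{21932} = - \frac{3303914}{9329} + \frac{641819}{29} \cdot \frac{1}{21932} = - \frac{3303914}{9329} + \frac{641819}{636028} = - \frac{2095394284141}{5933505212}$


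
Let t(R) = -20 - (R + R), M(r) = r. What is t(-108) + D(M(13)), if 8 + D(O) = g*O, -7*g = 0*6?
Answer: 188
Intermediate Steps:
g = 0 (g = -0*6 = -1/7*0 = 0)
D(O) = -8 (D(O) = -8 + 0*O = -8 + 0 = -8)
t(R) = -20 - 2*R
t(-108) + D(M(13)) = (-20 - 2*(-108)) - 8 = (-20 + 216) - 8 = 196 - 8 = 188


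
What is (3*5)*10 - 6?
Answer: 144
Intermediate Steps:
(3*5)*10 - 6 = 15*10 - 6 = 150 - 6 = 144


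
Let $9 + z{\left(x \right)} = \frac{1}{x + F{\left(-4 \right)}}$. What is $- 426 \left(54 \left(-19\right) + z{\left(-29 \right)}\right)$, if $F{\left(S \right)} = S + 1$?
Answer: $\frac{7054773}{16} \approx 4.4092 \cdot 10^{5}$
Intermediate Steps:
$F{\left(S \right)} = 1 + S$
$z{\left(x \right)} = -9 + \frac{1}{-3 + x}$ ($z{\left(x \right)} = -9 + \frac{1}{x + \left(1 - 4\right)} = -9 + \frac{1}{x - 3} = -9 + \frac{1}{-3 + x}$)
$- 426 \left(54 \left(-19\right) + z{\left(-29 \right)}\right) = - 426 \left(54 \left(-19\right) + \frac{28 - -261}{-3 - 29}\right) = - 426 \left(-1026 + \frac{28 + 261}{-32}\right) = - 426 \left(-1026 - \frac{289}{32}\right) = \left(-426\right) \left(- \frac{33121}{32}\right) = \frac{7054773}{16}$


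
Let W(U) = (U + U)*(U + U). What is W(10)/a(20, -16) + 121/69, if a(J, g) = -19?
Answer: -25301/1311 ≈ -19.299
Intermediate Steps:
W(U) = 4*U² (W(U) = (2*U)*(2*U) = 4*U²)
W(10)/a(20, -16) + 121/69 = (4*10²)/(-19) + 121/69 = (4*100)*(-1/19) + 121*(1/69) = 400*(-1/19) + 121/69 = -400/19 + 121/69 = -25301/1311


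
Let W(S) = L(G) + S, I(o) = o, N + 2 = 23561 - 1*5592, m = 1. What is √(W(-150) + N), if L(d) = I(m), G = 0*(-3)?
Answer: √17818 ≈ 133.48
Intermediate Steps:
G = 0
N = 17967 (N = -2 + (23561 - 1*5592) = -2 + (23561 - 5592) = -2 + 17969 = 17967)
L(d) = 1
W(S) = 1 + S
√(W(-150) + N) = √((1 - 150) + 17967) = √(-149 + 17967) = √17818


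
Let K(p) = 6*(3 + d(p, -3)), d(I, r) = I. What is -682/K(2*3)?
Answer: -341/27 ≈ -12.630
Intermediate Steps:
K(p) = 18 + 6*p (K(p) = 6*(3 + p) = 18 + 6*p)
-682/K(2*3) = -682/(18 + 6*(2*3)) = -682/(18 + 6*6) = -682/(18 + 36) = -682/54 = -682*1/54 = -341/27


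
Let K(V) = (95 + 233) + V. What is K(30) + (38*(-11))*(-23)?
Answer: 9972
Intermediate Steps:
K(V) = 328 + V
K(30) + (38*(-11))*(-23) = (328 + 30) + (38*(-11))*(-23) = 358 - 418*(-23) = 358 + 9614 = 9972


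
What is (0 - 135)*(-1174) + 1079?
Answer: 159569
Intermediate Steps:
(0 - 135)*(-1174) + 1079 = -135*(-1174) + 1079 = 158490 + 1079 = 159569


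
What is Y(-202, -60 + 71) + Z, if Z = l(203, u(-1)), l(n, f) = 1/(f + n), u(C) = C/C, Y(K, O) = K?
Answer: -41207/204 ≈ -202.00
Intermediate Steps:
u(C) = 1
Z = 1/204 (Z = 1/(1 + 203) = 1/204 ≈ 0.0049020)
Y(-202, -60 + 71) + Z = -202 + 1/204 = -41207/204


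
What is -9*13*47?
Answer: -5499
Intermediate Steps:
-9*13*47 = -117*47 = -5499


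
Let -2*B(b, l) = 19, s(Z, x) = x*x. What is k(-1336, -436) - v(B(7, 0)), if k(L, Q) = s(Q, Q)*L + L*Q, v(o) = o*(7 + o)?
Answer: -1013543135/4 ≈ -2.5339e+8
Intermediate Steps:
s(Z, x) = x**2
B(b, l) = -19/2 (B(b, l) = -1/2*19 = -19/2)
k(L, Q) = L*Q + L*Q**2 (k(L, Q) = Q**2*L + L*Q = L*Q**2 + L*Q = L*Q + L*Q**2)
k(-1336, -436) - v(B(7, 0)) = -1336*(-436)*(1 - 436) - (-19)*(7 - 19/2)/2 = -1336*(-436)*(-435) - (-19)*(-5)/(2*2) = -253385760 - 1*95/4 = -253385760 - 95/4 = -1013543135/4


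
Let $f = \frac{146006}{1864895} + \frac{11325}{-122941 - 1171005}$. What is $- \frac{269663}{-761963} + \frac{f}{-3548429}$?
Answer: $\frac{2309021594442756353349727}{6524399411826157851080090} \approx 0.35391$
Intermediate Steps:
$f = \frac{167803943801}{2413073425670}$ ($f = 146006 \cdot \frac{1}{1864895} + \frac{11325}{-1293946} = \frac{146006}{1864895} + 11325 \left(- \frac{1}{1293946}\right) = \frac{146006}{1864895} - \frac{11325}{1293946} = \frac{167803943801}{2413073425670} \approx 0.06954$)
$- \frac{269663}{-761963} + \frac{f}{-3548429} = - \frac{269663}{-761963} + \frac{167803943801}{2413073425670 \left(-3548429\right)} = \left(-269663\right) \left(- \frac{1}{761963}\right) + \frac{167803943801}{2413073425670} \left(- \frac{1}{3548429}\right) = \frac{269663}{761963} - \frac{167803943801}{8562619722776772430} = \frac{2309021594442756353349727}{6524399411826157851080090}$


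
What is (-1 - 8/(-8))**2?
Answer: 0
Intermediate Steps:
(-1 - 8/(-8))**2 = (-1 - 8*(-1/8))**2 = (-1 + 1)**2 = 0**2 = 0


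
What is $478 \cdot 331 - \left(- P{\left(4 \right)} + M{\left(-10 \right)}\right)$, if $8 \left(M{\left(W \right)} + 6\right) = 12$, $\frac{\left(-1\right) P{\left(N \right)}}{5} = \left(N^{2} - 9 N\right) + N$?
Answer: $\frac{316605}{2} \approx 1.583 \cdot 10^{5}$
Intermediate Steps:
$P{\left(N \right)} = - 5 N^{2} + 40 N$ ($P{\left(N \right)} = - 5 \left(\left(N^{2} - 9 N\right) + N\right) = - 5 \left(N^{2} - 8 N\right) = - 5 N^{2} + 40 N$)
$M{\left(W \right)} = - \frac{9}{2}$ ($M{\left(W \right)} = -6 + \frac{1}{8} \cdot 12 = -6 + \frac{3}{2} = - \frac{9}{2}$)
$478 \cdot 331 - \left(- P{\left(4 \right)} + M{\left(-10 \right)}\right) = 478 \cdot 331 - \left(- \frac{9}{2} - 20 \left(8 - 4\right)\right) = 158218 + \left(5 \cdot 4 \left(8 - 4\right) + \frac{9}{2}\right) = 158218 + \left(5 \cdot 4 \cdot 4 + \frac{9}{2}\right) = 158218 + \left(80 + \frac{9}{2}\right) = 158218 + \frac{169}{2} = \frac{316605}{2}$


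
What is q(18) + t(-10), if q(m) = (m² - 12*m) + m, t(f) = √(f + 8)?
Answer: 126 + I*√2 ≈ 126.0 + 1.4142*I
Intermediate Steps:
t(f) = √(8 + f)
q(m) = m² - 11*m
q(18) + t(-10) = 18*(-11 + 18) + √(8 - 10) = 18*7 + √(-2) = 126 + I*√2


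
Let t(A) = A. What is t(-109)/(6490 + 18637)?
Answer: -109/25127 ≈ -0.0043380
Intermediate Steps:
t(-109)/(6490 + 18637) = -109/(6490 + 18637) = -109/25127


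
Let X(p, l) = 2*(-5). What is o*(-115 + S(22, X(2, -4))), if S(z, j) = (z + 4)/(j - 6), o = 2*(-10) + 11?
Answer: 8397/8 ≈ 1049.6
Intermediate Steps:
X(p, l) = -10
o = -9 (o = -20 + 11 = -9)
S(z, j) = (4 + z)/(-6 + j)
o*(-115 + S(22, X(2, -4))) = -9*(-115 + (4 + 22)/(-6 - 10)) = -9*(-115 + 26/(-16)) = -9*(-115 - 1/16*26) = -9*(-115 - 13/8) = -9*(-933/8) = 8397/8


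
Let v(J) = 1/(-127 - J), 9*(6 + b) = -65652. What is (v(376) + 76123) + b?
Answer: 103852898/1509 ≈ 68822.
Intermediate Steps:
b = -21902/3 (b = -6 + (1/9)*(-65652) = -6 - 21884/3 = -21902/3 ≈ -7300.7)
(v(376) + 76123) + b = (-1/(127 + 376) + 76123) - 21902/3 = (-1/503 + 76123) - 21902/3 = 38289868/503 - 21902/3 = 103852898/1509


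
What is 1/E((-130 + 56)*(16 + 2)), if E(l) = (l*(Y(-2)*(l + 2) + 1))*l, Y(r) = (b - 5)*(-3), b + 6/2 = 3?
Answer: -1/35393994576 ≈ -2.8253e-11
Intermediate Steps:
b = 0 (b = -3 + 3 = 0)
Y(r) = 15 (Y(r) = (0 - 5)*(-3) = -5*(-3) = 15)
E(l) = l²*(31 + 15*l) (E(l) = (l*(15*(l + 2) + 1))*l = (l*(15*(2 + l) + 1))*l = (l*((30 + 15*l) + 1))*l = (l*(31 + 15*l))*l = l²*(31 + 15*l))
1/E((-130 + 56)*(16 + 2)) = 1/(((-130 + 56)*(16 + 2))²*(31 + 15*((-130 + 56)*(16 + 2)))) = 1/((-74*18)²*(31 + 15*(-74*18))) = 1/((-1332)²*(31 + 15*(-1332))) = 1/(1774224*(31 - 19980)) = 1/(1774224*(-19949)) = 1/(-35393994576) = -1/35393994576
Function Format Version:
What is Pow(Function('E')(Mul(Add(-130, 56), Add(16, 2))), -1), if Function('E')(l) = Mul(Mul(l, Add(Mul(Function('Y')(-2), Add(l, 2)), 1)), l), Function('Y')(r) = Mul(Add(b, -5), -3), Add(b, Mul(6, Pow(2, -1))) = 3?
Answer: Rational(-1, 35393994576) ≈ -2.8253e-11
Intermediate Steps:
b = 0 (b = Add(-3, 3) = 0)
Function('Y')(r) = 15 (Function('Y')(r) = Mul(Add(0, -5), -3) = Mul(-5, -3) = 15)
Function('E')(l) = Mul(Pow(l, 2), Add(31, Mul(15, l))) (Function('E')(l) = Mul(Mul(l, Add(Mul(15, Add(l, 2)), 1)), l) = Mul(Mul(l, Add(Mul(15, Add(2, l)), 1)), l) = Mul(Mul(l, Add(Add(30, Mul(15, l)), 1)), l) = Mul(Mul(l, Add(31, Mul(15, l))), l) = Mul(Pow(l, 2), Add(31, Mul(15, l))))
Pow(Function('E')(Mul(Add(-130, 56), Add(16, 2))), -1) = Pow(Mul(Pow(Mul(Add(-130, 56), Add(16, 2)), 2), Add(31, Mul(15, Mul(Add(-130, 56), Add(16, 2))))), -1) = Pow(Mul(Pow(Mul(-74, 18), 2), Add(31, Mul(15, Mul(-74, 18)))), -1) = Pow(Mul(Pow(-1332, 2), Add(31, Mul(15, -1332))), -1) = Pow(Mul(1774224, Add(31, -19980)), -1) = Pow(Mul(1774224, -19949), -1) = Pow(-35393994576, -1) = Rational(-1, 35393994576)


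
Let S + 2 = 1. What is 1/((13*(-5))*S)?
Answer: 1/65 ≈ 0.015385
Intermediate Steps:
S = -1 (S = -2 + 1 = -1)
1/((13*(-5))*S) = 1/((13*(-5))*(-1)) = 1/(-65*(-1)) = 1/65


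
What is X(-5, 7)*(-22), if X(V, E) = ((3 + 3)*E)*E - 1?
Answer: -6446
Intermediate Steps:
X(V, E) = -1 + 6*E² (X(V, E) = (6*E)*E - 1 = 6*E² - 1 = -1 + 6*E²)
X(-5, 7)*(-22) = (-1 + 6*7²)*(-22) = (-1 + 6*49)*(-22) = (-1 + 294)*(-22) = 293*(-22) = -6446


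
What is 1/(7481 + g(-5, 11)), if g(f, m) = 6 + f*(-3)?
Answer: 1/7502 ≈ 0.00013330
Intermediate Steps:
g(f, m) = 6 - 3*f
1/(7481 + g(-5, 11)) = 1/(7481 + (6 - 3*(-5))) = 1/(7481 + (6 + 15)) = 1/(7481 + 21) = 1/7502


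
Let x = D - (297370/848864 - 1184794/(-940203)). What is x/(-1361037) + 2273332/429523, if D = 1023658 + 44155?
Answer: 1051678000666220338056109/233284620598696740853296 ≈ 4.5081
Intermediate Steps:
D = 1067813
x = 426112526567934785/399052239696 (x = 1067813 - (297370/848864 - 1184794/(-940203)) = 1067813 - (297370*(1/848864) - 1184794*(-1/940203)) = 1067813 - (148685/424432 + 1184794/940203) = 1067813 - 1*642658570063/399052239696 = 1067813 - 642658570063/399052239696 = 426112526567934785/399052239696 ≈ 1.0678e+6)
x/(-1361037) + 2273332/429523 = (426112526567934785/399052239696)/(-1361037) + 2273332/429523 = (426112526567934785/399052239696)*(-1/1361037) + 2273332*(1/429523) = -426112526567934785/543124863159124752 + 2273332/429523 = 1051678000666220338056109/233284620598696740853296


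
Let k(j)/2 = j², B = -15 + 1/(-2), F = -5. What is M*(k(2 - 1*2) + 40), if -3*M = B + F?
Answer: 820/3 ≈ 273.33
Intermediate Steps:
B = -31/2 (B = -15 - ½ = -31/2 ≈ -15.500)
M = 41/6 (M = -(-31/2 - 5)/3 = -⅓*(-41/2) = 41/6 ≈ 6.8333)
k(j) = 2*j²
M*(k(2 - 1*2) + 40) = 41*(2*(2 - 1*2)² + 40)/6 = 41*(2*(2 - 2)² + 40)/6 = 41*(2*0² + 40)/6 = 41*(2*0 + 40)/6 = 41*(0 + 40)/6 = (41/6)*40 = 820/3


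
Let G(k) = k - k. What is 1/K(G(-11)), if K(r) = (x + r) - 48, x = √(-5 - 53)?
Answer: -24/1181 - I*√58/2362 ≈ -0.020322 - 0.0032243*I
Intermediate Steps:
G(k) = 0
x = I*√58 (x = √(-58) = I*√58 ≈ 7.6158*I)
K(r) = -48 + r + I*√58 (K(r) = (I*√58 + r) - 48 = (r + I*√58) - 48 = -48 + r + I*√58)
1/K(G(-11)) = 1/(-48 + 0 + I*√58) = 1/(-48 + I*√58)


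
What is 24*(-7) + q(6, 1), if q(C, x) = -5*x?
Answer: -173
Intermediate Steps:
24*(-7) + q(6, 1) = 24*(-7) - 5*1 = -168 - 5 = -173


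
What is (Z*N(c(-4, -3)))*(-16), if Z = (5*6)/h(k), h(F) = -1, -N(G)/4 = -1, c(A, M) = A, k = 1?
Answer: 1920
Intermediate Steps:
N(G) = 4 (N(G) = -4*(-1) = 4)
Z = -30 (Z = (5*6)/(-1) = 30*(-1) = -30)
(Z*N(c(-4, -3)))*(-16) = -30*4*(-16) = -120*(-16) = 1920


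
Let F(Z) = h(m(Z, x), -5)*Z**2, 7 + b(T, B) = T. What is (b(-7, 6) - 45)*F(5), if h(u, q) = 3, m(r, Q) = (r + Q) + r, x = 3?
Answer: -4425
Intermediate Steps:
m(r, Q) = Q + 2*r (m(r, Q) = (Q + r) + r = Q + 2*r)
b(T, B) = -7 + T
F(Z) = 3*Z**2
(b(-7, 6) - 45)*F(5) = ((-7 - 7) - 45)*(3*5**2) = (-14 - 45)*(3*25) = -59*75 = -4425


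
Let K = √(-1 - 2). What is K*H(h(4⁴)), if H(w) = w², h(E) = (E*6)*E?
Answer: 154618822656*I*√3 ≈ 2.6781e+11*I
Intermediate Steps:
h(E) = 6*E² (h(E) = (6*E)*E = 6*E²)
K = I*√3 (K = √(-3) = I*√3 ≈ 1.732*I)
K*H(h(4⁴)) = (I*√3)*(6*(4⁴)²)² = (I*√3)*(6*256²)² = (I*√3)*(6*65536)² = (I*√3)*393216² = (I*√3)*154618822656 = 154618822656*I*√3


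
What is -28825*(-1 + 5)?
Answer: -115300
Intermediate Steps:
-28825*(-1 + 5) = -28825*4 = -1*115300 = -115300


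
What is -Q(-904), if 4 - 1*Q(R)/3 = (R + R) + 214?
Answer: -4794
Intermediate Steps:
Q(R) = -630 - 6*R (Q(R) = 12 - 3*((R + R) + 214) = 12 - 3*(2*R + 214) = 12 - 3*(214 + 2*R) = 12 + (-642 - 6*R) = -630 - 6*R)
-Q(-904) = -(-630 - 6*(-904)) = -(-630 + 5424) = -1*4794 = -4794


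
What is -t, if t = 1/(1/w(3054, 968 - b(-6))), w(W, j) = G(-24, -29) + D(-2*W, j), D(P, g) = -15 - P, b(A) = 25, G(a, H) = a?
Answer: -6069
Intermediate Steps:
w(W, j) = -39 + 2*W (w(W, j) = -24 + (-15 - (-2)*W) = -24 + (-15 + 2*W) = -39 + 2*W)
t = 6069 (t = 1/(1/(-39 + 2*3054)) = 1/(1/(-39 + 6108)) = 1/(1/6069) = 6069)
-t = -1*6069 = -6069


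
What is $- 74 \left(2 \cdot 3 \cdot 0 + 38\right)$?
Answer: $-2812$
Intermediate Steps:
$- 74 \left(2 \cdot 3 \cdot 0 + 38\right) = - 74 \left(6 \cdot 0 + 38\right) = - 74 \left(0 + 38\right) = \left(-74\right) 38 = -2812$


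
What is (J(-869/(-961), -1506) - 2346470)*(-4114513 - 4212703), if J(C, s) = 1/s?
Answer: 14713290587386168/753 ≈ 1.9540e+13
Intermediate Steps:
(J(-869/(-961), -1506) - 2346470)*(-4114513 - 4212703) = (1/(-1506) - 2346470)*(-4114513 - 4212703) = (-1/1506 - 2346470)*(-8327216) = -3533783821/1506*(-8327216) = 14713290587386168/753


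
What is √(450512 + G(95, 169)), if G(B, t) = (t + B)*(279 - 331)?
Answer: 4*√27299 ≈ 660.90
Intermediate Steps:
G(B, t) = -52*B - 52*t (G(B, t) = (B + t)*(-52) = -52*B - 52*t)
√(450512 + G(95, 169)) = √(450512 + (-52*95 - 52*169)) = √(450512 + (-4940 - 8788)) = √(450512 - 13728) = √436784 = 4*√27299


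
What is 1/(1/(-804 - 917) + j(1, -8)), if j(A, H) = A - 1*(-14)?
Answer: 1721/25814 ≈ 0.066669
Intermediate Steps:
j(A, H) = 14 + A (j(A, H) = A + 14 = 14 + A)
1/(1/(-804 - 917) + j(1, -8)) = 1/(1/(-804 - 917) + (14 + 1)) = 1/(1/(-1721) + 15) = 1/(-1/1721 + 15) = 1/(25814/1721) = 1721/25814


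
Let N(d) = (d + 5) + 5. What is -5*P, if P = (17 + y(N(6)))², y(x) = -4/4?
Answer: -1280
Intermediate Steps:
N(d) = 10 + d (N(d) = (5 + d) + 5 = 10 + d)
y(x) = -1 (y(x) = -4*¼ = -1)
P = 256 (P = (17 - 1)² = 16² = 256)
-5*P = -5*256 = -1280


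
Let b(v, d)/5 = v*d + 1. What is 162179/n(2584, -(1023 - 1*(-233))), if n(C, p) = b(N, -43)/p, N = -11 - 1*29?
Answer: -203696824/8605 ≈ -23672.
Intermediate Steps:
N = -40 (N = -11 - 29 = -40)
b(v, d) = 5 + 5*d*v (b(v, d) = 5*(v*d + 1) = 5*(d*v + 1) = 5*(1 + d*v) = 5 + 5*d*v)
n(C, p) = 8605/p (n(C, p) = (5 + 5*(-43)*(-40))/p = (5 + 8600)/p = 8605/p)
162179/n(2584, -(1023 - 1*(-233))) = 162179/((8605/((-(1023 - 1*(-233)))))) = 162179/((8605/((-(1023 + 233))))) = 162179/((8605/((-1*1256)))) = 162179/((8605/(-1256))) = 162179/((8605*(-1/1256))) = 162179/(-8605/1256) = 162179*(-1256/8605) = -203696824/8605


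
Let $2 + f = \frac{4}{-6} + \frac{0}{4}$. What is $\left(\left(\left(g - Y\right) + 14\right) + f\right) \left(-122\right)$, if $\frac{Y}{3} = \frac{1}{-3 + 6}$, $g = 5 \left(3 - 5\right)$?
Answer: $- \frac{122}{3} \approx -40.667$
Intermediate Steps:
$g = -10$ ($g = 5 \left(-2\right) = -10$)
$f = - \frac{8}{3}$ ($f = -2 + \left(\frac{4}{-6} + \frac{0}{4}\right) = -2 + \left(4 \left(- \frac{1}{6}\right) + 0 \cdot \frac{1}{4}\right) = -2 + \left(- \frac{2}{3} + 0\right) = -2 - \frac{2}{3} = - \frac{8}{3} \approx -2.6667$)
$Y = 1$ ($Y = \frac{3}{-3 + 6} = \frac{3}{3} = 3 \cdot \frac{1}{3} = 1$)
$\left(\left(\left(g - Y\right) + 14\right) + f\right) \left(-122\right) = \left(\left(\left(-10 - 1\right) + 14\right) - \frac{8}{3}\right) \left(-122\right) = \left(\left(-11 + 14\right) - \frac{8}{3}\right) \left(-122\right) = \left(3 - \frac{8}{3}\right) \left(-122\right) = \frac{1}{3} \left(-122\right) = - \frac{122}{3}$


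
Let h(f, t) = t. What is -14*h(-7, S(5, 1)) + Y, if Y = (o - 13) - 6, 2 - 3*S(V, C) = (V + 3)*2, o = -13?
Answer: 100/3 ≈ 33.333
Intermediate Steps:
S(V, C) = -4/3 - 2*V/3 (S(V, C) = 2/3 - (V + 3)*2/3 = 2/3 - (3 + V)*2/3 = 2/3 - (6 + 2*V)/3 = 2/3 + (-2 - 2*V/3) = -4/3 - 2*V/3)
Y = -32 (Y = (-13 - 13) - 6 = -26 - 6 = -32)
-14*h(-7, S(5, 1)) + Y = -14*(-4/3 - 2/3*5) - 32 = -14*(-4/3 - 10/3) - 32 = -14*(-14/3) - 32 = 196/3 - 32 = 100/3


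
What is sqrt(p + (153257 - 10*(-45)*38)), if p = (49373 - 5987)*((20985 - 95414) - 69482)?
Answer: I*sqrt(6243552289) ≈ 79016.0*I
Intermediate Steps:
p = -6243722646 (p = 43386*(-74429 - 69482) = 43386*(-143911) = -6243722646)
sqrt(p + (153257 - 10*(-45)*38)) = sqrt(-6243722646 + (153257 - 10*(-45)*38)) = sqrt(-6243722646 + (153257 - (-450)*38)) = sqrt(-6243722646 + (153257 - 1*(-17100))) = sqrt(-6243722646 + (153257 + 17100)) = sqrt(-6243722646 + 170357) = sqrt(-6243552289) = I*sqrt(6243552289)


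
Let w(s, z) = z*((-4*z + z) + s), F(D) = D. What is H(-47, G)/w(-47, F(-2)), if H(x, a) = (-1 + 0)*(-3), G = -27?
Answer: 3/82 ≈ 0.036585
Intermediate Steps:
w(s, z) = z*(s - 3*z) (w(s, z) = z*(-3*z + s) = z*(s - 3*z))
H(x, a) = 3 (H(x, a) = -1*(-3) = 3)
H(-47, G)/w(-47, F(-2)) = 3/((-2*(-47 - 3*(-2)))) = 3/((-2*(-47 + 6))) = 3/((-2*(-41))) = 3/82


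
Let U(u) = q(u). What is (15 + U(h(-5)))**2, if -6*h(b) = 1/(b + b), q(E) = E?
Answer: 811801/3600 ≈ 225.50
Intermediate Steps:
h(b) = -1/(12*b) (h(b) = -1/(6*(b + b)) = -1/(2*b)/6 = -1/(12*b))
U(u) = u
(15 + U(h(-5)))**2 = (15 - 1/12/(-5))**2 = (15 - 1/12*(-1/5))**2 = (15 + 1/60)**2 = (901/60)**2 = 811801/3600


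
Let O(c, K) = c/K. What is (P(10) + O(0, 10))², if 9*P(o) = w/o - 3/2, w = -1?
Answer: 64/2025 ≈ 0.031605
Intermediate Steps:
P(o) = -⅙ - 1/(9*o) (P(o) = (-1/o - 3/2)/9 = (-3/2 - 1/o)/9 = -⅙ - 1/(9*o))
(P(10) + O(0, 10))² = ((1/18)*(-2 - 3*10)/10 + 0/10)² = ((1/18)*(⅒)*(-2 - 30) + 0*(⅒))² = ((1/18)*(⅒)*(-32) + 0)² = (-8/45 + 0)² = (-8/45)² = 64/2025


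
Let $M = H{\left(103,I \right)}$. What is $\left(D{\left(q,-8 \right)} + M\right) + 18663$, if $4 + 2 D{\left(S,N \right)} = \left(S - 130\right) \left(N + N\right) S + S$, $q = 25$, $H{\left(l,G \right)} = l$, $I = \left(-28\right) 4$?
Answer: $\frac{79553}{2} \approx 39777.0$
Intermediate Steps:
$I = -112$
$M = 103$
$D{\left(S,N \right)} = -2 + \frac{S}{2} + N S \left(-130 + S\right)$ ($D{\left(S,N \right)} = -2 + \frac{\left(S - 130\right) \left(N + N\right) S + S}{2} = -2 + \frac{\left(-130 + S\right) 2 N S + S}{2} = -2 + \frac{2 N \left(-130 + S\right) S + S}{2} = -2 + \frac{2 N S \left(-130 + S\right) + S}{2} = -2 + \frac{S + 2 N S \left(-130 + S\right)}{2} = -2 + \left(\frac{S}{2} + N S \left(-130 + S\right)\right) = -2 + \frac{S}{2} + N S \left(-130 + S\right)$)
$\left(D{\left(q,-8 \right)} + M\right) + 18663 = \left(\left(-2 + \frac{1}{2} \cdot 25 - 8 \cdot 25^{2} - \left(-1040\right) 25\right) + 103\right) + 18663 = \left(\left(-2 + \frac{25}{2} - 5000 + 26000\right) + 103\right) + 18663 = \left(\frac{42021}{2} + 103\right) + 18663 = \frac{42227}{2} + 18663 = \frac{79553}{2}$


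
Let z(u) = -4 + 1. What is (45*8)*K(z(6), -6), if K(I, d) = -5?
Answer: -1800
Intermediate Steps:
z(u) = -3
(45*8)*K(z(6), -6) = (45*8)*(-5) = 360*(-5) = -1800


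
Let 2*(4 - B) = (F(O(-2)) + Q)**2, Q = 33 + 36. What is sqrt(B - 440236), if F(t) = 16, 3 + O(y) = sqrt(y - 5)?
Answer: I*sqrt(1775378)/2 ≈ 666.22*I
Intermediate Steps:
O(y) = -3 + sqrt(-5 + y) (O(y) = -3 + sqrt(y - 5) = -3 + sqrt(-5 + y))
Q = 69
B = -7217/2 (B = 4 - (16 + 69)**2/2 = 4 - 1/2*85**2 = 4 - 1/2*7225 = 4 - 7225/2 = -7217/2 ≈ -3608.5)
sqrt(B - 440236) = sqrt(-7217/2 - 440236) = sqrt(-887689/2) = I*sqrt(1775378)/2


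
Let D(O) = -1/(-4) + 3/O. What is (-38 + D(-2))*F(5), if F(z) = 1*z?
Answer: -785/4 ≈ -196.25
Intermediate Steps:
F(z) = z
D(O) = ¼ + 3/O (D(O) = -1*(-¼) + 3/O = ¼ + 3/O)
(-38 + D(-2))*F(5) = (-38 + (¼)*(12 - 2)/(-2))*5 = (-38 + (¼)*(-½)*10)*5 = (-38 - 5/4)*5 = -157/4*5 = -785/4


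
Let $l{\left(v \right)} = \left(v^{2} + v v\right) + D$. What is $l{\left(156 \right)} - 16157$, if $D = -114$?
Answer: $32401$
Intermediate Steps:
$l{\left(v \right)} = -114 + 2 v^{2}$ ($l{\left(v \right)} = \left(v^{2} + v v\right) - 114 = \left(v^{2} + v^{2}\right) - 114 = 2 v^{2} - 114 = -114 + 2 v^{2}$)
$l{\left(156 \right)} - 16157 = \left(-114 + 2 \cdot 156^{2}\right) - 16157 = \left(-114 + 2 \cdot 24336\right) - 16157 = \left(-114 + 48672\right) - 16157 = 48558 - 16157 = 32401$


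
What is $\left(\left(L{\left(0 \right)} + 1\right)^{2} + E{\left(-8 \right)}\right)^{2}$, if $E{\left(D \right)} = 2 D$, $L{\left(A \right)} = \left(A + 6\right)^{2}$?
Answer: $1830609$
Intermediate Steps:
$L{\left(A \right)} = \left(6 + A\right)^{2}$
$\left(\left(L{\left(0 \right)} + 1\right)^{2} + E{\left(-8 \right)}\right)^{2} = \left(\left(\left(6 + 0\right)^{2} + 1\right)^{2} + 2 \left(-8\right)\right)^{2} = \left(\left(6^{2} + 1\right)^{2} - 16\right)^{2} = \left(\left(36 + 1\right)^{2} - 16\right)^{2} = \left(37^{2} - 16\right)^{2} = \left(1369 - 16\right)^{2} = 1353^{2} = 1830609$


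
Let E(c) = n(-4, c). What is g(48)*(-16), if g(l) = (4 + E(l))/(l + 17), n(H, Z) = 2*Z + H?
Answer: -1536/65 ≈ -23.631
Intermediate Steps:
n(H, Z) = H + 2*Z
E(c) = -4 + 2*c
g(l) = 2*l/(17 + l) (g(l) = (4 + (-4 + 2*l))/(l + 17) = (2*l)/(17 + l) = 2*l/(17 + l))
g(48)*(-16) = (2*48/(17 + 48))*(-16) = (2*48/65)*(-16) = (2*48*(1/65))*(-16) = (96/65)*(-16) = -1536/65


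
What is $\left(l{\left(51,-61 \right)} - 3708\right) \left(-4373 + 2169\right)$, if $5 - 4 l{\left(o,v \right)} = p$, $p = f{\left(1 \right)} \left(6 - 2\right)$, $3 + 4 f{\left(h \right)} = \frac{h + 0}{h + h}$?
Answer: $\frac{16336599}{2} \approx 8.1683 \cdot 10^{6}$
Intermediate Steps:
$f{\left(h \right)} = - \frac{5}{8}$ ($f{\left(h \right)} = - \frac{3}{4} + \frac{\left(h + 0\right) \frac{1}{h + h}}{4} = - \frac{3}{4} + \frac{h \frac{1}{2 h}}{4} = - \frac{3}{4} + \frac{1}{4} \cdot \frac{1}{2} = - \frac{3}{4} + \frac{1}{8} = - \frac{5}{8}$)
$p = - \frac{5}{2}$ ($p = - \frac{5 \left(6 - 2\right)}{8} = \left(- \frac{5}{8}\right) 4 = - \frac{5}{2} \approx -2.5$)
$l{\left(o,v \right)} = \frac{15}{8}$ ($l{\left(o,v \right)} = \frac{5}{4} - - \frac{5}{8} = \frac{5}{4} + \frac{5}{8} = \frac{15}{8}$)
$\left(l{\left(51,-61 \right)} - 3708\right) \left(-4373 + 2169\right) = \left(\frac{15}{8} - 3708\right) \left(-4373 + 2169\right) = \left(- \frac{29649}{8}\right) \left(-2204\right) = \frac{16336599}{2}$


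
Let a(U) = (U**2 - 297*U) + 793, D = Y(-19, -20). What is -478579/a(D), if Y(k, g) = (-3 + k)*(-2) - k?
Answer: 478579/13949 ≈ 34.309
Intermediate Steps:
Y(k, g) = 6 - 3*k (Y(k, g) = (6 - 2*k) - k = 6 - 3*k)
D = 63 (D = 6 - 3*(-19) = 6 + 57 = 63)
a(U) = 793 + U**2 - 297*U
-478579/a(D) = -478579/(793 + 63**2 - 297*63) = -478579/(793 + 3969 - 18711) = -478579/(-13949) = -478579*(-1/13949) = 478579/13949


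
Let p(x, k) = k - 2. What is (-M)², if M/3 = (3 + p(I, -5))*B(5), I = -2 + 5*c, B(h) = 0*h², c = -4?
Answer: 0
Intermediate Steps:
B(h) = 0
I = -22 (I = -2 + 5*(-4) = -2 - 20 = -22)
p(x, k) = -2 + k
M = 0 (M = 3*((3 + (-2 - 5))*0) = 3*((3 - 7)*0) = 3*(-4*0) = 3*0 = 0)
(-M)² = (-1*0)² = 0² = 0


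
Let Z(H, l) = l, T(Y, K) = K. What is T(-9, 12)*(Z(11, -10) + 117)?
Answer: 1284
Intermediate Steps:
T(-9, 12)*(Z(11, -10) + 117) = 12*(-10 + 117) = 12*107 = 1284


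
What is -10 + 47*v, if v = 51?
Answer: 2387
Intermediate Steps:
-10 + 47*v = -10 + 47*51 = -10 + 2397 = 2387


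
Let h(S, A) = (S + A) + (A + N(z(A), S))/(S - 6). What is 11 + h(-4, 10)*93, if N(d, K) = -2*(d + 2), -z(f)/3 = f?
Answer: -224/5 ≈ -44.800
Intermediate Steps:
z(f) = -3*f
N(d, K) = -4 - 2*d (N(d, K) = -2*(2 + d) = -4 - 2*d)
h(S, A) = A + S + (-4 + 7*A)/(-6 + S) (h(S, A) = (S + A) + (A + (-4 - (-6)*A))/(S - 6) = (A + S) + (A + (-4 + 6*A))/(-6 + S) = (A + S) + (-4 + 7*A)/(-6 + S) = A + S + (-4 + 7*A)/(-6 + S))
11 + h(-4, 10)*93 = 11 + ((-4 + 10 + (-4)**2 - 6*(-4) + 10*(-4))/(-6 - 4))*93 = 11 + ((-4 + 10 + 16 + 24 - 40)/(-10))*93 = 11 - 1/10*6*93 = 11 - 3/5*93 = 11 - 279/5 = -224/5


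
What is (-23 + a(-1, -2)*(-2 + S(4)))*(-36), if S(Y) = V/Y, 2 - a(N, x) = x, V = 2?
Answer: 1044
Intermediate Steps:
a(N, x) = 2 - x
S(Y) = 2/Y
(-23 + a(-1, -2)*(-2 + S(4)))*(-36) = (-23 + (2 - 1*(-2))*(-2 + 2/4))*(-36) = (-23 + (2 + 2)*(-2 + 2*(1/4)))*(-36) = (-23 + 4*(-2 + 1/2))*(-36) = (-23 + 4*(-3/2))*(-36) = (-23 - 6)*(-36) = -29*(-36) = 1044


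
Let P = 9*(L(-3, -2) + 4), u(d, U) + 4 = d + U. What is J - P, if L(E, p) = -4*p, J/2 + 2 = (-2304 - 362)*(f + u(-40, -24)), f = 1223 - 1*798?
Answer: -1903636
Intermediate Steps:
u(d, U) = -4 + U + d (u(d, U) = -4 + (d + U) = -4 + (U + d) = -4 + U + d)
f = 425 (f = 1223 - 798 = 425)
J = -1903528 (J = -4 + 2*((-2304 - 362)*(425 + (-4 - 24 - 40))) = -4 + 2*(-2666*(425 - 68)) = -4 + 2*(-2666*357) = -4 + 2*(-951762) = -4 - 1903524 = -1903528)
P = 108 (P = 9*(-4*(-2) + 4) = 9*(8 + 4) = 9*12 = 108)
J - P = -1903528 - 1*108 = -1903528 - 108 = -1903636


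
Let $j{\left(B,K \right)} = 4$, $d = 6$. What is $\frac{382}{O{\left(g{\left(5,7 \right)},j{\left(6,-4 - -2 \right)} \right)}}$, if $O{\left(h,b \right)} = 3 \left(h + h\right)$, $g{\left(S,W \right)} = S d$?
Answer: $\frac{191}{90} \approx 2.1222$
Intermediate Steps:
$g{\left(S,W \right)} = 6 S$ ($g{\left(S,W \right)} = S 6 = 6 S$)
$O{\left(h,b \right)} = 6 h$ ($O{\left(h,b \right)} = 3 \cdot 2 h = 6 h$)
$\frac{382}{O{\left(g{\left(5,7 \right)},j{\left(6,-4 - -2 \right)} \right)}} = \frac{382}{6 \cdot 6 \cdot 5} = \frac{382}{6 \cdot 30} = \frac{382}{180} = 382 \cdot \frac{1}{180} = \frac{191}{90}$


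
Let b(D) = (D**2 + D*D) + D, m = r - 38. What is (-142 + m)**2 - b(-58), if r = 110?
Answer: -1770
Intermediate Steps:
m = 72 (m = 110 - 38 = 72)
b(D) = D + 2*D**2 (b(D) = (D**2 + D**2) + D = 2*D**2 + D = D + 2*D**2)
(-142 + m)**2 - b(-58) = (-142 + 72)**2 - (-58)*(1 + 2*(-58)) = (-70)**2 - (-58)*(1 - 116) = 4900 - (-58)*(-115) = 4900 - 1*6670 = 4900 - 6670 = -1770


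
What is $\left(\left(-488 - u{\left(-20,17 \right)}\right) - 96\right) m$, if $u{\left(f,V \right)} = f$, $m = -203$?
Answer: $114492$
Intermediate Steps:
$\left(\left(-488 - u{\left(-20,17 \right)}\right) - 96\right) m = \left(\left(-488 - -20\right) - 96\right) \left(-203\right) = \left(\left(-488 + 20\right) - 96\right) \left(-203\right) = \left(-468 - 96\right) \left(-203\right) = \left(-564\right) \left(-203\right) = 114492$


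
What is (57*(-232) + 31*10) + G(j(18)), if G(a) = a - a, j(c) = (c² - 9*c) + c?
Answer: -12914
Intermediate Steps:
j(c) = c² - 8*c
G(a) = 0
(57*(-232) + 31*10) + G(j(18)) = (57*(-232) + 31*10) + 0 = (-13224 + 310) + 0 = -12914 + 0 = -12914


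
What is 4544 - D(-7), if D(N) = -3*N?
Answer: 4523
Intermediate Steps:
4544 - D(-7) = 4544 - (-3)*(-7) = 4544 - 1*21 = 4544 - 21 = 4523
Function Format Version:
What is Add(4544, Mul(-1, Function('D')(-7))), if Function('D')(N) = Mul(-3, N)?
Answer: 4523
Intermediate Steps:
Add(4544, Mul(-1, Function('D')(-7))) = Add(4544, Mul(-1, Mul(-3, -7))) = Add(4544, Mul(-1, 21)) = Add(4544, -21) = 4523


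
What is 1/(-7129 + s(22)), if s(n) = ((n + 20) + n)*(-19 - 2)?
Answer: -1/8473 ≈ -0.00011802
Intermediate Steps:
s(n) = -420 - 42*n (s(n) = ((20 + n) + n)*(-21) = (20 + 2*n)*(-21) = -420 - 42*n)
1/(-7129 + s(22)) = 1/(-7129 + (-420 - 42*22)) = 1/(-7129 + (-420 - 924)) = 1/(-7129 - 1344) = 1/(-8473) = -1/8473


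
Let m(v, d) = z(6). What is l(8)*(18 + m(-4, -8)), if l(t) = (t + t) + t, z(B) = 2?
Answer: 480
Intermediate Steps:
l(t) = 3*t (l(t) = 2*t + t = 3*t)
m(v, d) = 2
l(8)*(18 + m(-4, -8)) = (3*8)*(18 + 2) = 24*20 = 480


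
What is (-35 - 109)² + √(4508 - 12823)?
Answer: 20736 + I*√8315 ≈ 20736.0 + 91.187*I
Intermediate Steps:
(-35 - 109)² + √(4508 - 12823) = (-144)² + √(-8315) = 20736 + I*√8315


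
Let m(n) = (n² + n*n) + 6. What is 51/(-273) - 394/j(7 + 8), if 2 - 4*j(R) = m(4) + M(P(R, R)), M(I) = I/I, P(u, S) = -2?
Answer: 142787/3367 ≈ 42.408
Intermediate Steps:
M(I) = 1
m(n) = 6 + 2*n² (m(n) = (n² + n²) + 6 = 2*n² + 6 = 6 + 2*n²)
j(R) = -37/4 (j(R) = ½ - ((6 + 2*4²) + 1)/4 = ½ - ((6 + 2*16) + 1)/4 = ½ - ((6 + 32) + 1)/4 = ½ - (38 + 1)/4 = ½ - ¼*39 = ½ - 39/4 = -37/4)
51/(-273) - 394/j(7 + 8) = 51/(-273) - 394/(-37/4) = 51*(-1/273) - 394*(-4/37) = -17/91 + 1576/37 = 142787/3367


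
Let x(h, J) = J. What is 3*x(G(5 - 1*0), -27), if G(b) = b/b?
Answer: -81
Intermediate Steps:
G(b) = 1
3*x(G(5 - 1*0), -27) = 3*(-27) = -81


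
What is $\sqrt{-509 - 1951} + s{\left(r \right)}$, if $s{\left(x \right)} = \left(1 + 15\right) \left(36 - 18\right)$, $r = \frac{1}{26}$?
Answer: $288 + 2 i \sqrt{615} \approx 288.0 + 49.598 i$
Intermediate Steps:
$r = \frac{1}{26} \approx 0.038462$
$s{\left(x \right)} = 288$ ($s{\left(x \right)} = 16 \cdot 18 = 288$)
$\sqrt{-509 - 1951} + s{\left(r \right)} = \sqrt{-509 - 1951} + 288 = \sqrt{-2460} + 288 = 2 i \sqrt{615} + 288 = 288 + 2 i \sqrt{615}$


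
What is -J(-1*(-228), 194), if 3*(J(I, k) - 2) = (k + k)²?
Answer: -150550/3 ≈ -50183.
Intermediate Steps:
J(I, k) = 2 + 4*k²/3 (J(I, k) = 2 + (k + k)²/3 = 2 + (2*k)²/3 = 2 + (4*k²)/3 = 2 + 4*k²/3)
-J(-1*(-228), 194) = -(2 + (4/3)*194²) = -(2 + (4/3)*37636) = -(2 + 150544/3) = -1*150550/3 = -150550/3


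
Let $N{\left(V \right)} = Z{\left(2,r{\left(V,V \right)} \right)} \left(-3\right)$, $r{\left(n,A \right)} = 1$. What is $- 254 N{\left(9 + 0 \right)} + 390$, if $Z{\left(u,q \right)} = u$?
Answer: $1914$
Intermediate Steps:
$N{\left(V \right)} = -6$ ($N{\left(V \right)} = 2 \left(-3\right) = -6$)
$- 254 N{\left(9 + 0 \right)} + 390 = \left(-254\right) \left(-6\right) + 390 = 1524 + 390 = 1914$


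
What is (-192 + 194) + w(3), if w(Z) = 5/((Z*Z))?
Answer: 23/9 ≈ 2.5556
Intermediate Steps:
w(Z) = 5/Z**2 (w(Z) = 5/(Z**2) = 5/Z**2)
(-192 + 194) + w(3) = (-192 + 194) + 5/3**2 = 2 + 5*(1/9) = 2 + 5/9 = 23/9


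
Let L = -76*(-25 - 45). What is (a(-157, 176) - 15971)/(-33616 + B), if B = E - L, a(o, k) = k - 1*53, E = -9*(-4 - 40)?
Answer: 3962/9635 ≈ 0.41121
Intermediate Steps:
E = 396 (E = -9*(-44) = 396)
L = 5320 (L = -76*(-70) = 5320)
a(o, k) = -53 + k (a(o, k) = k - 53 = -53 + k)
B = -4924 (B = 396 - 1*5320 = 396 - 5320 = -4924)
(a(-157, 176) - 15971)/(-33616 + B) = ((-53 + 176) - 15971)/(-33616 - 4924) = (123 - 15971)/(-38540) = -15848*(-1/38540) = 3962/9635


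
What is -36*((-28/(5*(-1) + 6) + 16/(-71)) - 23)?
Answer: 130932/71 ≈ 1844.1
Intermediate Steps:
-36*((-28/(5*(-1) + 6) + 16/(-71)) - 23) = -36*((-28/(-5 + 6) + 16*(-1/71)) - 23) = -36*((-28/1 - 16/71) - 23) = -36*((-28*1 - 16/71) - 23) = -36*((-28 - 16/71) - 23) = -36*(-2004/71 - 23) = -36*(-3637/71) = 130932/71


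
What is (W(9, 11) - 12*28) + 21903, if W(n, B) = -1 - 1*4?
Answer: 21562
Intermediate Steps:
W(n, B) = -5 (W(n, B) = -1 - 4 = -5)
(W(9, 11) - 12*28) + 21903 = (-5 - 12*28) + 21903 = (-5 - 336) + 21903 = -341 + 21903 = 21562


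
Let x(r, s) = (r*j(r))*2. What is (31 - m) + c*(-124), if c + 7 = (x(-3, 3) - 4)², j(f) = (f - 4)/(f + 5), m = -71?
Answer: -34866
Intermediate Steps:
j(f) = (-4 + f)/(5 + f)
x(r, s) = 2*r*(-4 + r)/(5 + r) (x(r, s) = (r*((-4 + r)/(5 + r)))*2 = (r*(-4 + r)/(5 + r))*2 = 2*r*(-4 + r)/(5 + r))
c = 282 (c = -7 + (2*(-3)*(-4 - 3)/(5 - 3) - 4)² = -7 + (2*(-3)*(-7)/2 - 4)² = -7 + (2*(-3)*(½)*(-7) - 4)² = -7 + (21 - 4)² = -7 + 17² = -7 + 289 = 282)
(31 - m) + c*(-124) = (31 - 1*(-71)) + 282*(-124) = (31 + 71) - 34968 = 102 - 34968 = -34866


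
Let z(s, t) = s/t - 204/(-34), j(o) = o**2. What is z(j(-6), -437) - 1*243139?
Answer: -106249157/437 ≈ -2.4313e+5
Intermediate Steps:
z(s, t) = 6 + s/t (z(s, t) = s/t - 204*(-1/34) = s/t + 6 = 6 + s/t)
z(j(-6), -437) - 1*243139 = (6 + (-6)**2/(-437)) - 1*243139 = (6 + 36*(-1/437)) - 243139 = (6 - 36/437) - 243139 = 2586/437 - 243139 = -106249157/437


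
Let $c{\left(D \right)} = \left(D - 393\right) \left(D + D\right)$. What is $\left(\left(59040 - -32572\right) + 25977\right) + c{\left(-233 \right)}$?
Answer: $409305$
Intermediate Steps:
$c{\left(D \right)} = 2 D \left(-393 + D\right)$ ($c{\left(D \right)} = \left(-393 + D\right) 2 D = 2 D \left(-393 + D\right)$)
$\left(\left(59040 - -32572\right) + 25977\right) + c{\left(-233 \right)} = \left(\left(59040 - -32572\right) + 25977\right) + 2 \left(-233\right) \left(-393 - 233\right) = \left(\left(59040 + \left(-14553 + 47125\right)\right) + 25977\right) + 2 \left(-233\right) \left(-626\right) = \left(\left(59040 + 32572\right) + 25977\right) + 291716 = \left(91612 + 25977\right) + 291716 = 117589 + 291716 = 409305$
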